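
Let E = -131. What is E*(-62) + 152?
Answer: 8274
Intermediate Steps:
E*(-62) + 152 = -131*(-62) + 152 = 8122 + 152 = 8274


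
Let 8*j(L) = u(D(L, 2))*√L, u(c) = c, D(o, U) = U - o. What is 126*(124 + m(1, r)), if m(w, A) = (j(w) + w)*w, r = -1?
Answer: 63063/4 ≈ 15766.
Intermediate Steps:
j(L) = √L*(2 - L)/8 (j(L) = ((2 - L)*√L)/8 = (√L*(2 - L))/8 = √L*(2 - L)/8)
m(w, A) = w*(w + √w*(2 - w)/8) (m(w, A) = (√w*(2 - w)/8 + w)*w = (w + √w*(2 - w)/8)*w = w*(w + √w*(2 - w)/8))
126*(124 + m(1, r)) = 126*(124 - ⅛*1*(-8*1 + √1*(-2 + 1))) = 126*(124 - ⅛*1*(-8 + 1*(-1))) = 126*(124 - ⅛*1*(-8 - 1)) = 126*(124 - ⅛*1*(-9)) = 126*(124 + 9/8) = 126*(1001/8) = 63063/4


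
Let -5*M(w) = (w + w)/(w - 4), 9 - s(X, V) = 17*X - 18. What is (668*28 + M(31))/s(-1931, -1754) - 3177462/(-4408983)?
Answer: 1401419472853/1086395456115 ≈ 1.2900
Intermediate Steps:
s(X, V) = 27 - 17*X (s(X, V) = 9 - (17*X - 18) = 9 - (-18 + 17*X) = 9 + (18 - 17*X) = 27 - 17*X)
M(w) = -2*w/(5*(-4 + w)) (M(w) = -(w + w)/(5*(w - 4)) = -2*w/(5*(-4 + w)))
(668*28 + M(31))/s(-1931, -1754) - 3177462/(-4408983) = (668*28 - 2*31/(-20 + 5*31))/(27 - 17*(-1931)) - 3177462/(-4408983) = (18704 - 2*31/(-20 + 155))/(27 + 32827) - 3177462*(-1/4408983) = (18704 - 2*31/135)/32854 + 1059154/1469661 = (18704 - 2*31*1/135)*(1/32854) + 1059154/1469661 = (18704 - 62/135)*(1/32854) + 1059154/1469661 = (2524978/135)*(1/32854) + 1059154/1469661 = 1262489/2217645 + 1059154/1469661 = 1401419472853/1086395456115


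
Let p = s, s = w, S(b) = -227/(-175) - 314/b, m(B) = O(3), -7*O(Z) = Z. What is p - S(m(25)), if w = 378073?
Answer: 198102994/525 ≈ 3.7734e+5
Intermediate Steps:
O(Z) = -Z/7
m(B) = -3/7 (m(B) = -⅐*3 = -3/7)
S(b) = 227/175 - 314/b (S(b) = -227*(-1/175) - 314/b = 227/175 - 314/b)
s = 378073
p = 378073
p - S(m(25)) = 378073 - (227/175 - 314/(-3/7)) = 378073 - (227/175 - 314*(-7/3)) = 378073 - (227/175 + 2198/3) = 378073 - 1*385331/525 = 378073 - 385331/525 = 198102994/525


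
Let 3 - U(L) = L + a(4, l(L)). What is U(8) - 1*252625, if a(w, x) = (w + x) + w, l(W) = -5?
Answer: -252633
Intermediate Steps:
a(w, x) = x + 2*w
U(L) = -L (U(L) = 3 - (L + (-5 + 2*4)) = 3 - (L + (-5 + 8)) = 3 - (L + 3) = 3 - (3 + L) = 3 + (-3 - L) = -L)
U(8) - 1*252625 = -1*8 - 1*252625 = -8 - 252625 = -252633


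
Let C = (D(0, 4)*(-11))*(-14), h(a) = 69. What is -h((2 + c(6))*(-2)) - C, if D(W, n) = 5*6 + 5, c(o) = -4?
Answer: -5459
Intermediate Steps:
D(W, n) = 35 (D(W, n) = 30 + 5 = 35)
C = 5390 (C = (35*(-11))*(-14) = -385*(-14) = 5390)
-h((2 + c(6))*(-2)) - C = -1*69 - 1*5390 = -69 - 5390 = -5459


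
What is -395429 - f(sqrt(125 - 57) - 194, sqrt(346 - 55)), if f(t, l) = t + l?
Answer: -395235 - sqrt(291) - 2*sqrt(17) ≈ -3.9526e+5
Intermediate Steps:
f(t, l) = l + t
-395429 - f(sqrt(125 - 57) - 194, sqrt(346 - 55)) = -395429 - (sqrt(346 - 55) + (sqrt(125 - 57) - 194)) = -395429 - (sqrt(291) + (sqrt(68) - 194)) = -395429 - (sqrt(291) + (2*sqrt(17) - 194)) = -395429 - (sqrt(291) + (-194 + 2*sqrt(17))) = -395429 - (-194 + sqrt(291) + 2*sqrt(17)) = -395429 + (194 - sqrt(291) - 2*sqrt(17)) = -395235 - sqrt(291) - 2*sqrt(17)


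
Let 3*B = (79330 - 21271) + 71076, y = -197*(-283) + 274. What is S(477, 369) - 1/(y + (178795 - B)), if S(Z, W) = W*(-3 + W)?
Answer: 25899980849/191775 ≈ 1.3505e+5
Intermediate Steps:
y = 56025 (y = 55751 + 274 = 56025)
B = 43045 (B = ((79330 - 21271) + 71076)/3 = (58059 + 71076)/3 = (⅓)*129135 = 43045)
S(477, 369) - 1/(y + (178795 - B)) = 369*(-3 + 369) - 1/(56025 + (178795 - 1*43045)) = 369*366 - 1/(56025 + (178795 - 43045)) = 135054 - 1/(56025 + 135750) = 135054 - 1/191775 = 25899980849/191775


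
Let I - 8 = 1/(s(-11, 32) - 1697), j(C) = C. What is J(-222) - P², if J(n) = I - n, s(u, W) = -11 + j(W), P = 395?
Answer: -261112421/1676 ≈ -1.5580e+5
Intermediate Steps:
s(u, W) = -11 + W
I = 13407/1676 (I = 8 + 1/((-11 + 32) - 1697) = 8 + 1/(21 - 1697) = 8 + 1/(-1676) = 8 - 1/1676 = 13407/1676 ≈ 7.9994)
J(n) = 13407/1676 - n
J(-222) - P² = (13407/1676 - 1*(-222)) - 1*395² = (13407/1676 + 222) - 1*156025 = 385479/1676 - 156025 = -261112421/1676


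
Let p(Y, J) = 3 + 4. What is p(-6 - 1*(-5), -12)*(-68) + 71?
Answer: -405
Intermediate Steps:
p(Y, J) = 7
p(-6 - 1*(-5), -12)*(-68) + 71 = 7*(-68) + 71 = -476 + 71 = -405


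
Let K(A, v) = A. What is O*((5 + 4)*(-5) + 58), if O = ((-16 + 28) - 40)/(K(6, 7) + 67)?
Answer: -364/73 ≈ -4.9863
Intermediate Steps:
O = -28/73 (O = ((-16 + 28) - 40)/(6 + 67) = (12 - 40)/73 = -28*1/73 = -28/73 ≈ -0.38356)
O*((5 + 4)*(-5) + 58) = -28*((5 + 4)*(-5) + 58)/73 = -28*(9*(-5) + 58)/73 = -28*(-45 + 58)/73 = -28/73*13 = -364/73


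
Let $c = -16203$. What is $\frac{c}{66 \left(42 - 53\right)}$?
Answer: $\frac{491}{22} \approx 22.318$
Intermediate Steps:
$\frac{c}{66 \left(42 - 53\right)} = - \frac{16203}{66 \left(42 - 53\right)} = - \frac{16203}{66 \left(-11\right)} = - \frac{16203}{-726} = \left(-16203\right) \left(- \frac{1}{726}\right) = \frac{491}{22}$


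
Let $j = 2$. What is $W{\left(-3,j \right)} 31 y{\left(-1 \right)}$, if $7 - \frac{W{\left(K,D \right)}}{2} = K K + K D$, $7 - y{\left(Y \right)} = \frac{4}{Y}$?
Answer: $2728$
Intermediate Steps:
$y{\left(Y \right)} = 7 - \frac{4}{Y}$
$W{\left(K,D \right)} = 14 - 2 K^{2} - 2 D K$ ($W{\left(K,D \right)} = 14 - 2 \left(K K + K D\right) = 14 - 2 \left(K^{2} + D K\right) = 14 - \left(2 K^{2} + 2 D K\right) = 14 - 2 K^{2} - 2 D K$)
$W{\left(-3,j \right)} 31 y{\left(-1 \right)} = \left(14 - 2 \left(-3\right)^{2} - 4 \left(-3\right)\right) 31 \left(7 - \frac{4}{-1}\right) = \left(14 - 18 + 12\right) 31 \left(7 - -4\right) = \left(14 - 18 + 12\right) 31 \left(7 + 4\right) = 8 \cdot 31 \cdot 11 = 248 \cdot 11 = 2728$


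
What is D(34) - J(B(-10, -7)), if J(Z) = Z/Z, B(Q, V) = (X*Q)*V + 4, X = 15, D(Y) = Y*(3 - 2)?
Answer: 33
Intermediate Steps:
D(Y) = Y (D(Y) = Y*1 = Y)
B(Q, V) = 4 + 15*Q*V (B(Q, V) = (15*Q)*V + 4 = 15*Q*V + 4 = 4 + 15*Q*V)
J(Z) = 1
D(34) - J(B(-10, -7)) = 34 - 1*1 = 34 - 1 = 33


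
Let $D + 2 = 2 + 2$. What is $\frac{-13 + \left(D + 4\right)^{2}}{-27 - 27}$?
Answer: $- \frac{23}{54} \approx -0.42593$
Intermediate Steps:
$D = 2$ ($D = -2 + \left(2 + 2\right) = -2 + 4 = 2$)
$\frac{-13 + \left(D + 4\right)^{2}}{-27 - 27} = \frac{-13 + \left(2 + 4\right)^{2}}{-27 - 27} = \frac{-13 + 6^{2}}{-54} = \left(-13 + 36\right) \left(- \frac{1}{54}\right) = 23 \left(- \frac{1}{54}\right) = - \frac{23}{54}$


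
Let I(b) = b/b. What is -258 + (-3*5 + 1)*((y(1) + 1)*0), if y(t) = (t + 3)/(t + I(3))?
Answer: -258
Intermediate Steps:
I(b) = 1
y(t) = (3 + t)/(1 + t) (y(t) = (t + 3)/(t + 1) = (3 + t)/(1 + t))
-258 + (-3*5 + 1)*((y(1) + 1)*0) = -258 + (-3*5 + 1)*(((3 + 1)/(1 + 1) + 1)*0) = -258 + (-15 + 1)*((4/2 + 1)*0) = -258 - 14*((½)*4 + 1)*0 = -258 - 14*(2 + 1)*0 = -258 - 42*0 = -258 - 14*0 = -258 + 0 = -258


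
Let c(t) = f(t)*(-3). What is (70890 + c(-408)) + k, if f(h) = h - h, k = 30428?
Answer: 101318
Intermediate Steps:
f(h) = 0
c(t) = 0 (c(t) = 0*(-3) = 0)
(70890 + c(-408)) + k = (70890 + 0) + 30428 = 70890 + 30428 = 101318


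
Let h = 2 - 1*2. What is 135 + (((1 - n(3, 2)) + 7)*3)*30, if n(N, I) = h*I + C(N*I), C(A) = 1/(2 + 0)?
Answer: 810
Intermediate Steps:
h = 0 (h = 2 - 2 = 0)
C(A) = ½ (C(A) = 1/2 = ½)
n(N, I) = ½ (n(N, I) = 0*I + ½ = 0 + ½ = ½)
135 + (((1 - n(3, 2)) + 7)*3)*30 = 135 + (((1 - 1*½) + 7)*3)*30 = 135 + (((1 - ½) + 7)*3)*30 = 135 + ((½ + 7)*3)*30 = 135 + ((15/2)*3)*30 = 135 + (45/2)*30 = 135 + 675 = 810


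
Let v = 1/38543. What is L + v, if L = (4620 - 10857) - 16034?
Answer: -858391152/38543 ≈ -22271.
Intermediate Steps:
L = -22271 (L = -6237 - 16034 = -22271)
v = 1/38543 ≈ 2.5945e-5
L + v = -22271 + 1/38543 = -858391152/38543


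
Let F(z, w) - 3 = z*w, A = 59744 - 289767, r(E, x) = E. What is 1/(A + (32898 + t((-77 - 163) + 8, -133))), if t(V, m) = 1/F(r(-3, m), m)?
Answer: -402/79244249 ≈ -5.0729e-6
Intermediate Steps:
A = -230023
F(z, w) = 3 + w*z (F(z, w) = 3 + z*w = 3 + w*z)
t(V, m) = 1/(3 - 3*m) (t(V, m) = 1/(3 + m*(-3)) = 1/(3 - 3*m))
1/(A + (32898 + t((-77 - 163) + 8, -133))) = 1/(-230023 + (32898 + 1/(3*(1 - 1*(-133))))) = 1/(-230023 + (32898 + 1/(3*(1 + 133)))) = 1/(-230023 + (32898 + (⅓)/134)) = 1/(-230023 + (32898 + (⅓)*(1/134))) = 1/(-230023 + (32898 + 1/402)) = 1/(-230023 + 13224997/402) = 1/(-79244249/402) = -402/79244249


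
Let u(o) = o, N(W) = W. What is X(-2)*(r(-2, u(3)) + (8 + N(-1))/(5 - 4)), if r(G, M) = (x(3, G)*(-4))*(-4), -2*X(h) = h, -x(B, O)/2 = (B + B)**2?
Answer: -1145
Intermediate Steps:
x(B, O) = -8*B**2 (x(B, O) = -2*(B + B)**2 = -2*4*B**2 = -8*B**2)
X(h) = -h/2
r(G, M) = -1152 (r(G, M) = (-8*3**2*(-4))*(-4) = (-8*9*(-4))*(-4) = -72*(-4)*(-4) = 288*(-4) = -1152)
X(-2)*(r(-2, u(3)) + (8 + N(-1))/(5 - 4)) = (-1/2*(-2))*(-1152 + (8 - 1)/(5 - 4)) = 1*(-1152 + 7/1) = 1*(-1152 + 7*1) = 1*(-1152 + 7) = 1*(-1145) = -1145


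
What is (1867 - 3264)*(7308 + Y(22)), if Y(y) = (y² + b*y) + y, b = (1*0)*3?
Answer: -10916158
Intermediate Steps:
b = 0 (b = 0*3 = 0)
Y(y) = y + y² (Y(y) = (y² + 0*y) + y = (y² + 0) + y = y² + y = y + y²)
(1867 - 3264)*(7308 + Y(22)) = (1867 - 3264)*(7308 + 22*(1 + 22)) = -1397*(7308 + 22*23) = -1397*(7308 + 506) = -1397*7814 = -10916158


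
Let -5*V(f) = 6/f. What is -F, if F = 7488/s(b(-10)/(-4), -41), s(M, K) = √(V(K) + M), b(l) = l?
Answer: -7488*√425170/1037 ≈ -4708.3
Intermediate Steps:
V(f) = -6/(5*f)
s(M, K) = √(M - 6/(5*K)) (s(M, K) = √(-6/(5*K) + M) = √(M - 6/(5*K)))
F = 7488*√425170/1037 (F = 7488/((√(-30/(-41) + 25*(-10/(-4)))/5)) = 7488/((√(-30*(-1/41) + 25*(-10*(-¼)))/5)) = 7488/((√(30/41 + 25*(5/2))/5)) = 7488/((√(30/41 + 125/2)/5)) = 7488/((√(5185/82)/5)) = 7488/(((√425170/82)/5)) = 7488/((√425170/410)) = 7488*(√425170/1037) = 7488*√425170/1037 ≈ 4708.3)
-F = -7488*√425170/1037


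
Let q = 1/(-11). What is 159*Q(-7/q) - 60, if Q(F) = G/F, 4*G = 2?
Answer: -9081/154 ≈ -58.968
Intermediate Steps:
q = -1/11 ≈ -0.090909
G = ½ (G = (¼)*2 = ½ ≈ 0.50000)
Q(F) = 1/(2*F)
159*Q(-7/q) - 60 = 159*(1/(2*((-7/(-1/11))))) - 60 = 159*(1/(2*((-7*(-11))))) - 60 = 159*((½)/77) - 60 = 159*((½)*(1/77)) - 60 = 159*(1/154) - 60 = 159/154 - 60 = -9081/154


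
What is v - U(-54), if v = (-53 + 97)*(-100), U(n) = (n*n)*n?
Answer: 153064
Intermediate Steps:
U(n) = n³ (U(n) = n²*n = n³)
v = -4400 (v = 44*(-100) = -4400)
v - U(-54) = -4400 - 1*(-54)³ = -4400 - 1*(-157464) = -4400 + 157464 = 153064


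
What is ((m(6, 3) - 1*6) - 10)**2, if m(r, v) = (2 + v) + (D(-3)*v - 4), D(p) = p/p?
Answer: 144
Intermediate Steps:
D(p) = 1
m(r, v) = -2 + 2*v (m(r, v) = (2 + v) + (1*v - 4) = (2 + v) + (v - 4) = (2 + v) + (-4 + v) = -2 + 2*v)
((m(6, 3) - 1*6) - 10)**2 = (((-2 + 2*3) - 1*6) - 10)**2 = (((-2 + 6) - 6) - 10)**2 = ((4 - 6) - 10)**2 = (-2 - 10)**2 = (-12)**2 = 144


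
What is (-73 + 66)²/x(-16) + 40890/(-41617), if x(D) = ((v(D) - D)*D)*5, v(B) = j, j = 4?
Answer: -67463233/66587200 ≈ -1.0132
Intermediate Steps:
v(B) = 4
x(D) = 5*D*(4 - D) (x(D) = ((4 - D)*D)*5 = (D*(4 - D))*5 = 5*D*(4 - D))
(-73 + 66)²/x(-16) + 40890/(-41617) = (-73 + 66)²/((5*(-16)*(4 - 1*(-16)))) + 40890/(-41617) = (-7)²/((5*(-16)*(4 + 16))) + 40890*(-1/41617) = 49/((5*(-16)*20)) - 40890/41617 = 49/(-1600) - 40890/41617 = 49*(-1/1600) - 40890/41617 = -49/1600 - 40890/41617 = -67463233/66587200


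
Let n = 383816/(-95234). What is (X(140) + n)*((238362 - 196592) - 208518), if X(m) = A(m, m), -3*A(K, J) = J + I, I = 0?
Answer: 1207606357792/142851 ≈ 8.4536e+6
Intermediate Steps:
A(K, J) = -J/3 (A(K, J) = -(J + 0)/3 = -J/3)
X(m) = -m/3
n = -191908/47617 (n = 383816*(-1/95234) = -191908/47617 ≈ -4.0302)
(X(140) + n)*((238362 - 196592) - 208518) = (-1/3*140 - 191908/47617)*((238362 - 196592) - 208518) = (-140/3 - 191908/47617)*(41770 - 208518) = -7242104/142851*(-166748) = 1207606357792/142851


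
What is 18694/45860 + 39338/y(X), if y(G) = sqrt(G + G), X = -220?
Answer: 9347/22930 - 19669*I*sqrt(110)/110 ≈ 0.40763 - 1875.4*I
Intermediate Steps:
y(G) = sqrt(2)*sqrt(G) (y(G) = sqrt(2*G) = sqrt(2)*sqrt(G))
18694/45860 + 39338/y(X) = 18694/45860 + 39338/((sqrt(2)*sqrt(-220))) = 18694*(1/45860) + 39338/((sqrt(2)*(2*I*sqrt(55)))) = 9347/22930 + 39338/((2*I*sqrt(110))) = 9347/22930 + 39338*(-I*sqrt(110)/220) = 9347/22930 - 19669*I*sqrt(110)/110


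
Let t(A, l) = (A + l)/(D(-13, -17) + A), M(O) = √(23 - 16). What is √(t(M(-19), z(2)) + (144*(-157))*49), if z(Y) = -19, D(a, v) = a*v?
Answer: √(-244822051 - 1107791*√7)/√(221 + √7) ≈ 1052.5*I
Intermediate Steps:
M(O) = √7
t(A, l) = (A + l)/(221 + A) (t(A, l) = (A + l)/(-13*(-17) + A) = (A + l)/(221 + A))
√(t(M(-19), z(2)) + (144*(-157))*49) = √((√7 - 19)/(221 + √7) + (144*(-157))*49) = √((-19 + √7)/(221 + √7) - 22608*49) = √((-19 + √7)/(221 + √7) - 1107792) = √(-1107792 + (-19 + √7)/(221 + √7))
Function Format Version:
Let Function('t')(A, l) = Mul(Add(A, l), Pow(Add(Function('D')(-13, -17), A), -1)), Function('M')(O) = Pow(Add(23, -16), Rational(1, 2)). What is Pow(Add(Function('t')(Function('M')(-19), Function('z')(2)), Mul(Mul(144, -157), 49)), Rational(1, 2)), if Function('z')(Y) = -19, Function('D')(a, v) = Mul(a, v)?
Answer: Mul(Pow(Add(-244822051, Mul(-1107791, Pow(7, Rational(1, 2)))), Rational(1, 2)), Pow(Add(221, Pow(7, Rational(1, 2))), Rational(-1, 2))) ≈ Mul(1052.5, I)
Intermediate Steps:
Function('M')(O) = Pow(7, Rational(1, 2))
Function('t')(A, l) = Mul(Pow(Add(221, A), -1), Add(A, l)) (Function('t')(A, l) = Mul(Add(A, l), Pow(Add(Mul(-13, -17), A), -1)) = Mul(Add(A, l), Pow(Add(221, A), -1)) = Mul(Pow(Add(221, A), -1), Add(A, l)))
Pow(Add(Function('t')(Function('M')(-19), Function('z')(2)), Mul(Mul(144, -157), 49)), Rational(1, 2)) = Pow(Add(Mul(Pow(Add(221, Pow(7, Rational(1, 2))), -1), Add(Pow(7, Rational(1, 2)), -19)), Mul(Mul(144, -157), 49)), Rational(1, 2)) = Pow(Add(Mul(Pow(Add(221, Pow(7, Rational(1, 2))), -1), Add(-19, Pow(7, Rational(1, 2)))), Mul(-22608, 49)), Rational(1, 2)) = Pow(Add(Mul(Pow(Add(221, Pow(7, Rational(1, 2))), -1), Add(-19, Pow(7, Rational(1, 2)))), -1107792), Rational(1, 2)) = Pow(Add(-1107792, Mul(Pow(Add(221, Pow(7, Rational(1, 2))), -1), Add(-19, Pow(7, Rational(1, 2))))), Rational(1, 2))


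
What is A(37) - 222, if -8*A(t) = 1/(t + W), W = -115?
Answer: -138527/624 ≈ -222.00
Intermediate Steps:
A(t) = -1/(8*(-115 + t)) (A(t) = -1/(8*(t - 115)) = -1/(8*(-115 + t)))
A(37) - 222 = -1/(-920 + 8*37) - 222 = -1/(-920 + 296) - 222 = -1/(-624) - 222 = -1*(-1/624) - 222 = 1/624 - 222 = -138527/624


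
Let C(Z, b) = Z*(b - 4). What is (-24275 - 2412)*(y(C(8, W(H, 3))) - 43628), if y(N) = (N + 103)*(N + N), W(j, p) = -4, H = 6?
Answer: 1297521940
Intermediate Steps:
C(Z, b) = Z*(-4 + b)
y(N) = 2*N*(103 + N) (y(N) = (103 + N)*(2*N) = 2*N*(103 + N))
(-24275 - 2412)*(y(C(8, W(H, 3))) - 43628) = (-24275 - 2412)*(2*(8*(-4 - 4))*(103 + 8*(-4 - 4)) - 43628) = -26687*(2*(8*(-8))*(103 + 8*(-8)) - 43628) = -26687*(2*(-64)*(103 - 64) - 43628) = -26687*(2*(-64)*39 - 43628) = -26687*(-4992 - 43628) = -26687*(-48620) = 1297521940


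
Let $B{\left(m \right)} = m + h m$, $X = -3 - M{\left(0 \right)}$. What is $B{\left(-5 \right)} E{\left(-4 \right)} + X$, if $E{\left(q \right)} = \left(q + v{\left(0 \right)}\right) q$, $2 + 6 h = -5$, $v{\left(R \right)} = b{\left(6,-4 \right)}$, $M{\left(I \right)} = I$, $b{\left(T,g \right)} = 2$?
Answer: $\frac{11}{3} \approx 3.6667$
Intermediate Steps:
$v{\left(R \right)} = 2$
$h = - \frac{7}{6}$ ($h = - \frac{1}{3} + \frac{1}{6} \left(-5\right) = - \frac{1}{3} - \frac{5}{6} = - \frac{7}{6} \approx -1.1667$)
$E{\left(q \right)} = q \left(2 + q\right)$ ($E{\left(q \right)} = \left(q + 2\right) q = \left(2 + q\right) q = q \left(2 + q\right)$)
$X = -3$ ($X = -3 - 0 = -3 + 0 = -3$)
$B{\left(m \right)} = - \frac{m}{6}$ ($B{\left(m \right)} = m - \frac{7 m}{6} = - \frac{m}{6}$)
$B{\left(-5 \right)} E{\left(-4 \right)} + X = \left(- \frac{1}{6}\right) \left(-5\right) \left(- 4 \left(2 - 4\right)\right) - 3 = \frac{5 \left(\left(-4\right) \left(-2\right)\right)}{6} - 3 = \frac{5}{6} \cdot 8 - 3 = \frac{20}{3} - 3 = \frac{11}{3}$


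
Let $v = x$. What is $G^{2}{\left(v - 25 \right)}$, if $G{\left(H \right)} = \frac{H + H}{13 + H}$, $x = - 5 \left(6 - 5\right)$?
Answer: $\frac{3600}{289} \approx 12.457$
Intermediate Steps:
$x = -5$ ($x = \left(-5\right) 1 = -5$)
$v = -5$
$G{\left(H \right)} = \frac{2 H}{13 + H}$
$G^{2}{\left(v - 25 \right)} = \left(\frac{2 \left(-5 - 25\right)}{13 - 30}\right)^{2} = \left(2 \left(-30\right) \frac{1}{13 - 30}\right)^{2} = \left(2 \left(-30\right) \frac{1}{-17}\right)^{2} = \left(2 \left(-30\right) \left(- \frac{1}{17}\right)\right)^{2} = \left(\frac{60}{17}\right)^{2} = \frac{3600}{289}$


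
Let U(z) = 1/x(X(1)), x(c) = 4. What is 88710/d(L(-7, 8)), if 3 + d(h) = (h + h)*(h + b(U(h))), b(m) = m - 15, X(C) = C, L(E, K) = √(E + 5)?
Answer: -413980/1193 + 1744630*I*√2/1193 ≈ -347.01 + 2068.1*I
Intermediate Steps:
L(E, K) = √(5 + E)
U(z) = ¼ (U(z) = 1/4 = ¼)
b(m) = -15 + m
d(h) = -3 + 2*h*(-59/4 + h) (d(h) = -3 + (h + h)*(h + (-15 + ¼)) = -3 + (2*h)*(h - 59/4) = -3 + (2*h)*(-59/4 + h) = -3 + 2*h*(-59/4 + h))
88710/d(L(-7, 8)) = 88710/(-3 + 2*(√(5 - 7))² - 59*√(5 - 7)/2) = 88710/(-3 + 2*(√(-2))² - 59*I*√2/2) = 88710/(-3 + 2*(I*√2)² - 59*I*√2/2) = 88710/(-3 + 2*(-2) - 59*I*√2/2) = 88710/(-3 - 4 - 59*I*√2/2) = 88710/(-7 - 59*I*√2/2)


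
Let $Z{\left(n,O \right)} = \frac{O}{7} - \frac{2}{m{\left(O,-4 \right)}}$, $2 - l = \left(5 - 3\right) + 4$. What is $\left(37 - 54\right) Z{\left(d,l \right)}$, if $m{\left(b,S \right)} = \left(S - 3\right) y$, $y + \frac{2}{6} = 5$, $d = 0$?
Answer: $\frac{425}{49} \approx 8.6735$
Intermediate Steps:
$y = \frac{14}{3}$ ($y = - \frac{1}{3} + 5 = \frac{14}{3} \approx 4.6667$)
$l = -4$ ($l = 2 - \left(\left(5 - 3\right) + 4\right) = 2 - \left(2 + 4\right) = 2 - 6 = -4$)
$m{\left(b,S \right)} = -14 + \frac{14 S}{3}$ ($m{\left(b,S \right)} = \left(S - 3\right) \frac{14}{3} = \left(-3 + S\right) \frac{14}{3} = -14 + \frac{14 S}{3}$)
$Z{\left(n,O \right)} = \frac{3}{49} + \frac{O}{7}$ ($Z{\left(n,O \right)} = \frac{O}{7} - \frac{2}{-14 + \frac{14}{3} \left(-4\right)} = O \frac{1}{7} - \frac{2}{-14 - \frac{56}{3}} = \frac{O}{7} - \frac{2}{- \frac{98}{3}} = \frac{O}{7} - - \frac{3}{49} = \frac{O}{7} + \frac{3}{49} = \frac{3}{49} + \frac{O}{7}$)
$\left(37 - 54\right) Z{\left(d,l \right)} = \left(37 - 54\right) \left(\frac{3}{49} + \frac{1}{7} \left(-4\right)\right) = - 17 \left(\frac{3}{49} - \frac{4}{7}\right) = \left(-17\right) \left(- \frac{25}{49}\right) = \frac{425}{49}$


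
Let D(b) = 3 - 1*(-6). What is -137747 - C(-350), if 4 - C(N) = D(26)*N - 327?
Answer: -141228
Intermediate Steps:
D(b) = 9 (D(b) = 3 + 6 = 9)
C(N) = 331 - 9*N (C(N) = 4 - (9*N - 327) = 4 - (-327 + 9*N) = 4 + (327 - 9*N) = 331 - 9*N)
-137747 - C(-350) = -137747 - (331 - 9*(-350)) = -137747 - (331 + 3150) = -137747 - 1*3481 = -137747 - 3481 = -141228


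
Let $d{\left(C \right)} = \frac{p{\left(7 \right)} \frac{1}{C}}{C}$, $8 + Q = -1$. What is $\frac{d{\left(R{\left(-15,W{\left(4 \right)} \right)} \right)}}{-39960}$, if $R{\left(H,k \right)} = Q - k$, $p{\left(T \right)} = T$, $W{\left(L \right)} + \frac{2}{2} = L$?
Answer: $- \frac{7}{5754240} \approx -1.2165 \cdot 10^{-6}$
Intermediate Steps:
$Q = -9$ ($Q = -8 - 1 = -9$)
$W{\left(L \right)} = -1 + L$
$R{\left(H,k \right)} = -9 - k$
$d{\left(C \right)} = \frac{7}{C^{2}}$ ($d{\left(C \right)} = \frac{7 \frac{1}{C}}{C} = \frac{7}{C^{2}}$)
$\frac{d{\left(R{\left(-15,W{\left(4 \right)} \right)} \right)}}{-39960} = \frac{7 \frac{1}{\left(-9 - \left(-1 + 4\right)\right)^{2}}}{-39960} = \frac{7}{\left(-9 - 3\right)^{2}} \left(- \frac{1}{39960}\right) = \frac{7}{144} \left(- \frac{1}{39960}\right) = - \frac{7}{5754240}$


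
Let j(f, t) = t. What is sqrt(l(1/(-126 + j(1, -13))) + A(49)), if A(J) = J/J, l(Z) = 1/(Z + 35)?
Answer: sqrt(95057)/304 ≈ 1.0142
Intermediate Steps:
l(Z) = 1/(35 + Z)
A(J) = 1
sqrt(l(1/(-126 + j(1, -13))) + A(49)) = sqrt(1/(35 + 1/(-126 - 13)) + 1) = sqrt(1/(35 + 1/(-139)) + 1) = sqrt(1/(35 - 1/139) + 1) = sqrt(1/(4864/139) + 1) = sqrt(139/4864 + 1) = sqrt(5003/4864) = sqrt(95057)/304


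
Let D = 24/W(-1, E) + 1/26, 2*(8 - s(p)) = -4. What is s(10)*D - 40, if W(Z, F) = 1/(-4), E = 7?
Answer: -12995/13 ≈ -999.62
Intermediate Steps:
s(p) = 10 (s(p) = 8 - ½*(-4) = 8 + 2 = 10)
W(Z, F) = -¼
D = -2495/26 (D = 24/(-¼) + 1/26 = 24*(-4) + 1*(1/26) = -96 + 1/26 = -2495/26 ≈ -95.962)
s(10)*D - 40 = 10*(-2495/26) - 40 = -12475/13 - 40 = -12995/13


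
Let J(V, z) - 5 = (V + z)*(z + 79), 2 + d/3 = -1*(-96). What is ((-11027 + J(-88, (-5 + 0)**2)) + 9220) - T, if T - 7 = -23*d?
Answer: -1875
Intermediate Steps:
d = 282 (d = -6 + 3*(-1*(-96)) = -6 + 3*96 = -6 + 288 = 282)
J(V, z) = 5 + (79 + z)*(V + z) (J(V, z) = 5 + (V + z)*(z + 79) = 5 + (V + z)*(79 + z) = 5 + (79 + z)*(V + z))
T = -6479 (T = 7 - 23*282 = 7 - 6486 = -6479)
((-11027 + J(-88, (-5 + 0)**2)) + 9220) - T = ((-11027 + (5 + ((-5 + 0)**2)**2 + 79*(-88) + 79*(-5 + 0)**2 - 88*(-5 + 0)**2)) + 9220) - 1*(-6479) = ((-11027 + (5 + ((-5)**2)**2 - 6952 + 79*(-5)**2 - 88*(-5)**2)) + 9220) + 6479 = ((-11027 + (5 + 25**2 - 6952 + 79*25 - 88*25)) + 9220) + 6479 = ((-11027 + (5 + 625 - 6952 + 1975 - 2200)) + 9220) + 6479 = ((-11027 - 6547) + 9220) + 6479 = (-17574 + 9220) + 6479 = -8354 + 6479 = -1875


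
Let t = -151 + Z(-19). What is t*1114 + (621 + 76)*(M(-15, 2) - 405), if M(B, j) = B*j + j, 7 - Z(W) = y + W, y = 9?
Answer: -451077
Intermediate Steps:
Z(W) = -2 - W (Z(W) = 7 - (9 + W) = 7 + (-9 - W) = -2 - W)
M(B, j) = j + B*j
t = -134 (t = -151 + (-2 - 1*(-19)) = -151 + (-2 + 19) = -151 + 17 = -134)
t*1114 + (621 + 76)*(M(-15, 2) - 405) = -134*1114 + (621 + 76)*(2*(1 - 15) - 405) = -149276 + 697*(2*(-14) - 405) = -149276 + 697*(-28 - 405) = -149276 + 697*(-433) = -149276 - 301801 = -451077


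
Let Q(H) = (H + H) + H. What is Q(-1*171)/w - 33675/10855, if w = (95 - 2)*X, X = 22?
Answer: -4964511/1480622 ≈ -3.3530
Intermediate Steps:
Q(H) = 3*H (Q(H) = 2*H + H = 3*H)
w = 2046 (w = (95 - 2)*22 = 93*22 = 2046)
Q(-1*171)/w - 33675/10855 = (3*(-1*171))/2046 - 33675/10855 = (3*(-171))*(1/2046) - 33675*1/10855 = -513*1/2046 - 6735/2171 = -171/682 - 6735/2171 = -4964511/1480622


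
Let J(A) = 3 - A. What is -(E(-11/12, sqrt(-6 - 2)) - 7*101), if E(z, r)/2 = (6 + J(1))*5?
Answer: 627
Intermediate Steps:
E(z, r) = 80 (E(z, r) = 2*((6 + (3 - 1*1))*5) = 2*((6 + (3 - 1))*5) = 2*((6 + 2)*5) = 2*(8*5) = 2*40 = 80)
-(E(-11/12, sqrt(-6 - 2)) - 7*101) = -(80 - 7*101) = -(80 - 707) = -1*(-627) = 627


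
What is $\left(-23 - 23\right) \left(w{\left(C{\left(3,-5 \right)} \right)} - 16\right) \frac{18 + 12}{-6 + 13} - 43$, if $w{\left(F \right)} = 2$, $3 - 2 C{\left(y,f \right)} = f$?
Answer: $2717$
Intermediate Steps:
$C{\left(y,f \right)} = \frac{3}{2} - \frac{f}{2}$
$\left(-23 - 23\right) \left(w{\left(C{\left(3,-5 \right)} \right)} - 16\right) \frac{18 + 12}{-6 + 13} - 43 = \left(-23 - 23\right) \left(2 - 16\right) \frac{18 + 12}{-6 + 13} - 43 = \left(-46\right) \left(-14\right) \frac{30}{7} - 43 = 644 \cdot 30 \cdot \frac{1}{7} - 43 = 644 \cdot \frac{30}{7} - 43 = 2760 - 43 = 2717$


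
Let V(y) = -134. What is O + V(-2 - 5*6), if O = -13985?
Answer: -14119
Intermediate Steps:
O + V(-2 - 5*6) = -13985 - 134 = -14119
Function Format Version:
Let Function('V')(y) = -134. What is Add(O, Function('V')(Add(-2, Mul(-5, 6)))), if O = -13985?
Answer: -14119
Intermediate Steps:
Add(O, Function('V')(Add(-2, Mul(-5, 6)))) = Add(-13985, -134) = -14119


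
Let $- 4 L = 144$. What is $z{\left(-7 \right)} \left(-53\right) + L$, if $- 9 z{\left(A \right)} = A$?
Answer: $- \frac{695}{9} \approx -77.222$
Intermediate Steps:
$L = -36$ ($L = \left(- \frac{1}{4}\right) 144 = -36$)
$z{\left(A \right)} = - \frac{A}{9}$
$z{\left(-7 \right)} \left(-53\right) + L = \left(- \frac{1}{9}\right) \left(-7\right) \left(-53\right) - 36 = \frac{7}{9} \left(-53\right) - 36 = - \frac{371}{9} - 36 = - \frac{695}{9}$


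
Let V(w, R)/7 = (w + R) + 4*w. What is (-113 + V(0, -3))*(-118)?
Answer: 15812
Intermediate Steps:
V(w, R) = 7*R + 35*w (V(w, R) = 7*((w + R) + 4*w) = 7*((R + w) + 4*w) = 7*(R + 5*w) = 7*R + 35*w)
(-113 + V(0, -3))*(-118) = (-113 + (7*(-3) + 35*0))*(-118) = (-113 + (-21 + 0))*(-118) = (-113 - 21)*(-118) = -134*(-118) = 15812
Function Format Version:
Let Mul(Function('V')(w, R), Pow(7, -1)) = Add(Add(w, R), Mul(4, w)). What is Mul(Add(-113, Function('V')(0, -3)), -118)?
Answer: 15812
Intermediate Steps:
Function('V')(w, R) = Add(Mul(7, R), Mul(35, w)) (Function('V')(w, R) = Mul(7, Add(Add(w, R), Mul(4, w))) = Mul(7, Add(Add(R, w), Mul(4, w))) = Mul(7, Add(R, Mul(5, w))) = Add(Mul(7, R), Mul(35, w)))
Mul(Add(-113, Function('V')(0, -3)), -118) = Mul(Add(-113, Add(Mul(7, -3), Mul(35, 0))), -118) = Mul(Add(-113, Add(-21, 0)), -118) = Mul(Add(-113, -21), -118) = Mul(-134, -118) = 15812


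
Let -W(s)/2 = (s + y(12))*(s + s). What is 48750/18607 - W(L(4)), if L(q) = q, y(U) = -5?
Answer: -248962/18607 ≈ -13.380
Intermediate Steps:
W(s) = -4*s*(-5 + s) (W(s) = -2*(s - 5)*(s + s) = -2*(-5 + s)*2*s = -4*s*(-5 + s))
48750/18607 - W(L(4)) = 48750/18607 - 4*4*(5 - 1*4) = 48750*(1/18607) - 4*4*(5 - 4) = 48750/18607 - 4*4 = 48750/18607 - 1*16 = 48750/18607 - 16 = -248962/18607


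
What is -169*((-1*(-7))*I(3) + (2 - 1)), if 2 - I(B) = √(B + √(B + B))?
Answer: -2535 + 1183*√(3 + √6) ≈ 226.61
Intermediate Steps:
I(B) = 2 - √(B + √2*√B) (I(B) = 2 - √(B + √(B + B)) = 2 - √(B + √(2*B)) = 2 - √(B + √2*√B))
-169*((-1*(-7))*I(3) + (2 - 1)) = -169*((-1*(-7))*(2 - √(3 + √2*√3)) + (2 - 1)) = -169*(7*(2 - √(3 + √6)) + 1) = -169*((14 - 7*√(3 + √6)) + 1) = -169*(15 - 7*√(3 + √6)) = -2535 + 1183*√(3 + √6)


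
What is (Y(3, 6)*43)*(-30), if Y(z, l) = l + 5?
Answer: -14190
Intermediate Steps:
Y(z, l) = 5 + l
(Y(3, 6)*43)*(-30) = ((5 + 6)*43)*(-30) = (11*43)*(-30) = 473*(-30) = -14190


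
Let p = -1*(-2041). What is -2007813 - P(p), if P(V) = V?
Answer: -2009854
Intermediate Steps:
p = 2041
-2007813 - P(p) = -2007813 - 1*2041 = -2007813 - 2041 = -2009854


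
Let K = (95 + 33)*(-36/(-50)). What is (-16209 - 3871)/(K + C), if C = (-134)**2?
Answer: -125500/112801 ≈ -1.1126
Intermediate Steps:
C = 17956
K = 2304/25 (K = 128*(-36*(-1/50)) = 128*(18/25) = 2304/25 ≈ 92.160)
(-16209 - 3871)/(K + C) = (-16209 - 3871)/(2304/25 + 17956) = -20080/451204/25 = -20080*25/451204 = -125500/112801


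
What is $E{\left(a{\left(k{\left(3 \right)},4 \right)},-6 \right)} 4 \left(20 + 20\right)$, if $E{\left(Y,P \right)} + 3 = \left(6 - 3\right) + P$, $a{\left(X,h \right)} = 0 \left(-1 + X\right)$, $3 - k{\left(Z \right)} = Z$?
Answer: $-960$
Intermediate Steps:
$k{\left(Z \right)} = 3 - Z$
$a{\left(X,h \right)} = 0$
$E{\left(Y,P \right)} = P$ ($E{\left(Y,P \right)} = -3 + \left(\left(6 - 3\right) + P\right) = -3 + \left(3 + P\right) = P$)
$E{\left(a{\left(k{\left(3 \right)},4 \right)},-6 \right)} 4 \left(20 + 20\right) = - 6 \cdot 4 \left(20 + 20\right) = - 6 \cdot 4 \cdot 40 = \left(-6\right) 160 = -960$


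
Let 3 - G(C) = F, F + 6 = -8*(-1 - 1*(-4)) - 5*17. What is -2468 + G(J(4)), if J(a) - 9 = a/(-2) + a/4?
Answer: -2350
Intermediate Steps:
J(a) = 9 - a/4 (J(a) = 9 + (a/(-2) + a/4) = 9 + (a*(-½) + a*(¼)) = 9 + (-a/2 + a/4) = 9 - a/4)
F = -115 (F = -6 + (-8*(-1 - 1*(-4)) - 5*17) = -6 + (-8*(-1 + 4) - 1*85) = -6 + (-8*3 - 85) = -6 + (-24 - 85) = -6 - 109 = -115)
G(C) = 118 (G(C) = 3 - 1*(-115) = 3 + 115 = 118)
-2468 + G(J(4)) = -2468 + 118 = -2350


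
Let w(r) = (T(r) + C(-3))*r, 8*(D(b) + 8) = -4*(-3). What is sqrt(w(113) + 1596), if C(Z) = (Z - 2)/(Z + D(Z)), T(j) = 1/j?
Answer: 3*sqrt(66443)/19 ≈ 40.700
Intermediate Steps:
D(b) = -13/2 (D(b) = -8 + (-4*(-3))/8 = -8 + (1/8)*12 = -8 + 3/2 = -13/2)
C(Z) = (-2 + Z)/(-13/2 + Z) (C(Z) = (Z - 2)/(Z - 13/2) = (-2 + Z)/(-13/2 + Z))
w(r) = r*(10/19 + 1/r) (w(r) = (1/r + 2*(-2 - 3)/(-13 + 2*(-3)))*r = (1/r + 2*(-5)/(-13 - 6))*r = (1/r + 2*(-5)/(-19))*r = (1/r + 2*(-1/19)*(-5))*r = (1/r + 10/19)*r = (10/19 + 1/r)*r = r*(10/19 + 1/r))
sqrt(w(113) + 1596) = sqrt((1 + (10/19)*113) + 1596) = sqrt((1 + 1130/19) + 1596) = sqrt(1149/19 + 1596) = sqrt(31473/19) = 3*sqrt(66443)/19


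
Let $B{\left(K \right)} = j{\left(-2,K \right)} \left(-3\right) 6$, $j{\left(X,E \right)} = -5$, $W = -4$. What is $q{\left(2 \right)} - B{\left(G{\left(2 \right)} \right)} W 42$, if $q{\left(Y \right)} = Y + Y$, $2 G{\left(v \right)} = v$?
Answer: $60480$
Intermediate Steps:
$G{\left(v \right)} = \frac{v}{2}$
$q{\left(Y \right)} = 2 Y$
$B{\left(K \right)} = 90$ ($B{\left(K \right)} = \left(-5\right) \left(-3\right) 6 = 15 \cdot 6 = 90$)
$q{\left(2 \right)} - B{\left(G{\left(2 \right)} \right)} W 42 = 2 \cdot 2 \left(-1\right) 90 \left(-4\right) 42 = 4 \left(\left(-90\right) \left(-4\right)\right) 42 = 4 \cdot 360 \cdot 42 = 1440 \cdot 42 = 60480$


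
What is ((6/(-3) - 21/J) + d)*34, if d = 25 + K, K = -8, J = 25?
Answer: 12036/25 ≈ 481.44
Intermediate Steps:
d = 17 (d = 25 - 8 = 17)
((6/(-3) - 21/J) + d)*34 = ((6/(-3) - 21/25) + 17)*34 = ((6*(-⅓) - 21*1/25) + 17)*34 = ((-2 - 21/25) + 17)*34 = (-71/25 + 17)*34 = (354/25)*34 = 12036/25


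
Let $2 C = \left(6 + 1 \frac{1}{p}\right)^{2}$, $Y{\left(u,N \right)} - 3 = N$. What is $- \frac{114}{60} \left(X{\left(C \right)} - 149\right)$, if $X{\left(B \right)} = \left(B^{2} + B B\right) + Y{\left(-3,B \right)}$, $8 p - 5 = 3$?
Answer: $- \frac{20501}{10} \approx -2050.1$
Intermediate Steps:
$p = 1$ ($p = \frac{5}{8} + \frac{1}{8} \cdot 3 = \frac{5}{8} + \frac{3}{8} = 1$)
$Y{\left(u,N \right)} = 3 + N$
$C = \frac{49}{2}$ ($C = \frac{\left(6 + 1 \cdot 1^{-1}\right)^{2}}{2} = \frac{\left(6 + 1 \cdot 1\right)^{2}}{2} = \frac{\left(6 + 1\right)^{2}}{2} = \frac{7^{2}}{2} = \frac{1}{2} \cdot 49 = \frac{49}{2} \approx 24.5$)
$X{\left(B \right)} = 3 + B + 2 B^{2}$ ($X{\left(B \right)} = \left(B^{2} + B B\right) + \left(3 + B\right) = \left(B^{2} + B^{2}\right) + \left(3 + B\right) = 2 B^{2} + \left(3 + B\right) = 3 + B + 2 B^{2}$)
$- \frac{114}{60} \left(X{\left(C \right)} - 149\right) = - \frac{114}{60} \left(\left(3 + \frac{49}{2} + 2 \left(\frac{49}{2}\right)^{2}\right) - 149\right) = \left(-114\right) \frac{1}{60} \left(\left(3 + \frac{49}{2} + 2 \cdot \frac{2401}{4}\right) - 149\right) = - \frac{19 \left(\left(3 + \frac{49}{2} + \frac{2401}{2}\right) - 149\right)}{10} = - \frac{19 \left(1228 - 149\right)}{10} = \left(- \frac{19}{10}\right) 1079 = - \frac{20501}{10}$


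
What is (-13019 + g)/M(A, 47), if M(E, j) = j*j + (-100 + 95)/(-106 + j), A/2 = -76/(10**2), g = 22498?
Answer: 559261/130336 ≈ 4.2909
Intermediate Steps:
A = -38/25 (A = 2*(-76/(10**2)) = 2*(-76/100) = 2*(-76*1/100) = 2*(-19/25) = -38/25 ≈ -1.5200)
M(E, j) = j**2 - 5/(-106 + j)
(-13019 + g)/M(A, 47) = (-13019 + 22498)/(((-5 + 47**3 - 106*47**2)/(-106 + 47))) = 9479/(((-5 + 103823 - 106*2209)/(-59))) = 9479/((-(-5 + 103823 - 234154)/59)) = 9479/((-1/59*(-130336))) = 9479/(130336/59) = 9479*(59/130336) = 559261/130336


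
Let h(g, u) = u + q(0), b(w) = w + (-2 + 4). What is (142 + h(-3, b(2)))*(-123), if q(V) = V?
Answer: -17958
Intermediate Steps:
b(w) = 2 + w (b(w) = w + 2 = 2 + w)
h(g, u) = u (h(g, u) = u + 0 = u)
(142 + h(-3, b(2)))*(-123) = (142 + (2 + 2))*(-123) = (142 + 4)*(-123) = 146*(-123) = -17958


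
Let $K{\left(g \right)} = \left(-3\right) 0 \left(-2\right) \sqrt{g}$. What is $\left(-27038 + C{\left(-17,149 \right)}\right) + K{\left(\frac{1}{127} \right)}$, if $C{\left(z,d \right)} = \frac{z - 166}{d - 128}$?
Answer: $- \frac{189327}{7} \approx -27047.0$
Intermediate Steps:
$C{\left(z,d \right)} = \frac{-166 + z}{-128 + d}$
$K{\left(g \right)} = 0$ ($K{\left(g \right)} = 0 \left(-2\right) \sqrt{g} = 0 \sqrt{g} = 0$)
$\left(-27038 + C{\left(-17,149 \right)}\right) + K{\left(\frac{1}{127} \right)} = \left(-27038 + \frac{-166 - 17}{-128 + 149}\right) + 0 = \left(-27038 + \frac{1}{21} \left(-183\right)\right) + 0 = \left(-27038 - \frac{61}{7}\right) + 0 = - \frac{189327}{7} + 0 = - \frac{189327}{7}$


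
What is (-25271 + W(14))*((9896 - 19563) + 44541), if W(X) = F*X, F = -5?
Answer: -883742034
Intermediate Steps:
W(X) = -5*X
(-25271 + W(14))*((9896 - 19563) + 44541) = (-25271 - 5*14)*((9896 - 19563) + 44541) = (-25271 - 70)*(-9667 + 44541) = -25341*34874 = -883742034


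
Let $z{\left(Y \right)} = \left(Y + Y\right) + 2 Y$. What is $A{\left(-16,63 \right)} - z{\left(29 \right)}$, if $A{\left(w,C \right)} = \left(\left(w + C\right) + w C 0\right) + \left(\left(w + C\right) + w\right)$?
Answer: $-38$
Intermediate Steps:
$z{\left(Y \right)} = 4 Y$ ($z{\left(Y \right)} = 2 Y + 2 Y = 4 Y$)
$A{\left(w,C \right)} = 2 C + 3 w$ ($A{\left(w,C \right)} = \left(\left(C + w\right) + C w 0\right) + \left(\left(C + w\right) + w\right) = \left(\left(C + w\right) + 0\right) + \left(C + 2 w\right) = \left(C + w\right) + \left(C + 2 w\right) = 2 C + 3 w$)
$A{\left(-16,63 \right)} - z{\left(29 \right)} = \left(2 \cdot 63 + 3 \left(-16\right)\right) - 4 \cdot 29 = \left(126 - 48\right) - 116 = 78 - 116 = -38$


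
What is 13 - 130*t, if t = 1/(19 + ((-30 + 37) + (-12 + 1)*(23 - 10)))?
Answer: 127/9 ≈ 14.111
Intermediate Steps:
t = -1/117 (t = 1/(19 + (7 - 11*13)) = 1/(19 + (7 - 143)) = 1/(19 - 136) = 1/(-117) = -1/117 ≈ -0.0085470)
13 - 130*t = 13 - 130*(-1/117) = 13 + 10/9 = 127/9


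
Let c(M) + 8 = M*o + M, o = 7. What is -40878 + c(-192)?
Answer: -42422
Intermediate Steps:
c(M) = -8 + 8*M (c(M) = -8 + (M*7 + M) = -8 + (7*M + M) = -8 + 8*M)
-40878 + c(-192) = -40878 + (-8 + 8*(-192)) = -40878 + (-8 - 1536) = -40878 - 1544 = -42422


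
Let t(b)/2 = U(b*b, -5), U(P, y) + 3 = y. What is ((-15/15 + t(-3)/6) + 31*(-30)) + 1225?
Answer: 874/3 ≈ 291.33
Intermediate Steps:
U(P, y) = -3 + y
t(b) = -16 (t(b) = 2*(-3 - 5) = 2*(-8) = -16)
((-15/15 + t(-3)/6) + 31*(-30)) + 1225 = ((-15/15 - 16/6) + 31*(-30)) + 1225 = ((-15*1/15 - 16*⅙) - 930) + 1225 = ((-1 - 8/3) - 930) + 1225 = (-11/3 - 930) + 1225 = -2801/3 + 1225 = 874/3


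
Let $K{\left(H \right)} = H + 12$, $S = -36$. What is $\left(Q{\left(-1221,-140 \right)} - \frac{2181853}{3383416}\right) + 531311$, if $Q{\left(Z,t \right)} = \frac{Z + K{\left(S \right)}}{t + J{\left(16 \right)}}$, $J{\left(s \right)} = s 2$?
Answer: $\frac{16179146638117}{30450744} \approx 5.3132 \cdot 10^{5}$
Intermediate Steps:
$J{\left(s \right)} = 2 s$
$K{\left(H \right)} = 12 + H$
$Q{\left(Z,t \right)} = \frac{-24 + Z}{32 + t}$ ($Q{\left(Z,t \right)} = \frac{Z + \left(12 - 36\right)}{t + 2 \cdot 16} = \frac{Z - 24}{t + 32} = \frac{-24 + Z}{32 + t}$)
$\left(Q{\left(-1221,-140 \right)} - \frac{2181853}{3383416}\right) + 531311 = \left(\frac{-24 - 1221}{32 - 140} - \frac{2181853}{3383416}\right) + 531311 = \left(\frac{1}{-108} \left(-1245\right) - \frac{2181853}{3383416}\right) + 531311 = \left(\left(- \frac{1}{108}\right) \left(-1245\right) - \frac{2181853}{3383416}\right) + 531311 = \left(\frac{415}{36} - \frac{2181853}{3383416}\right) + 531311 = \frac{331392733}{30450744} + 531311 = \frac{16179146638117}{30450744}$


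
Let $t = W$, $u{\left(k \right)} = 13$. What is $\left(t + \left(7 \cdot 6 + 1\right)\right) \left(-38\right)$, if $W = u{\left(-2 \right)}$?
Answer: $-2128$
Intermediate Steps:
$W = 13$
$t = 13$
$\left(t + \left(7 \cdot 6 + 1\right)\right) \left(-38\right) = \left(13 + \left(7 \cdot 6 + 1\right)\right) \left(-38\right) = \left(13 + \left(42 + 1\right)\right) \left(-38\right) = \left(13 + 43\right) \left(-38\right) = 56 \left(-38\right) = -2128$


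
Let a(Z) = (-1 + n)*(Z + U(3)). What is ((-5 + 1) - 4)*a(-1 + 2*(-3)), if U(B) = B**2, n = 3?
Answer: -32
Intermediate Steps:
a(Z) = 18 + 2*Z (a(Z) = (-1 + 3)*(Z + 3**2) = 2*(Z + 9) = 2*(9 + Z) = 18 + 2*Z)
((-5 + 1) - 4)*a(-1 + 2*(-3)) = ((-5 + 1) - 4)*(18 + 2*(-1 + 2*(-3))) = (-4 - 4)*(18 + 2*(-1 - 6)) = -8*(18 + 2*(-7)) = -8*(18 - 14) = -8*4 = -32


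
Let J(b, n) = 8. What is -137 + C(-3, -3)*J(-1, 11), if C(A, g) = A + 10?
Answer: -81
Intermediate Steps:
C(A, g) = 10 + A
-137 + C(-3, -3)*J(-1, 11) = -137 + (10 - 3)*8 = -137 + 7*8 = -137 + 56 = -81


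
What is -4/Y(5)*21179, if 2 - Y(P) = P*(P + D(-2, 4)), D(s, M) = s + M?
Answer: 84716/33 ≈ 2567.2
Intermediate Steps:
D(s, M) = M + s
Y(P) = 2 - P*(2 + P) (Y(P) = 2 - P*(P + (4 - 2)) = 2 - P*(P + 2) = 2 - P*(2 + P))
-4/Y(5)*21179 = -4/(2 - 1*5² - 2*5)*21179 = -4/(2 - 1*25 - 10)*21179 = -4/(2 - 25 - 10)*21179 = -4/(-33)*21179 = -4*(-1/33)*21179 = (4/33)*21179 = 84716/33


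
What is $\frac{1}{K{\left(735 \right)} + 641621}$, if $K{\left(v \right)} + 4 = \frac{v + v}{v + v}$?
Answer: $\frac{1}{641618} \approx 1.5586 \cdot 10^{-6}$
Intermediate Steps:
$K{\left(v \right)} = -3$ ($K{\left(v \right)} = -4 + \frac{v + v}{v + v} = -4 + \frac{2 v}{2 v} = -4 + 2 v \frac{1}{2 v} = -4 + 1 = -3$)
$\frac{1}{K{\left(735 \right)} + 641621} = \frac{1}{-3 + 641621} = \frac{1}{641618}$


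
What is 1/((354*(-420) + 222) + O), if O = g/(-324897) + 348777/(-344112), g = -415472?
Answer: -37266985488/5532572247477539 ≈ -6.7359e-6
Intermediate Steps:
O = 9884099965/37266985488 (O = -415472/(-324897) + 348777/(-344112) = -415472*(-1/324897) + 348777*(-1/344112) = 415472/324897 - 116259/114704 = 9884099965/37266985488 ≈ 0.26522)
1/((354*(-420) + 222) + O) = 1/((354*(-420) + 222) + 9884099965/37266985488) = 1/((-148680 + 222) + 9884099965/37266985488) = 1/(-148458 + 9884099965/37266985488) = 1/(-5532572247477539/37266985488) = -37266985488/5532572247477539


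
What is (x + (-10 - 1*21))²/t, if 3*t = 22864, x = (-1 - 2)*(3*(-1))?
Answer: 363/5716 ≈ 0.063506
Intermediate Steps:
x = 9 (x = -3*(-3) = 9)
t = 22864/3 (t = (⅓)*22864 = 22864/3 ≈ 7621.3)
(x + (-10 - 1*21))²/t = (9 + (-10 - 1*21))²/(22864/3) = (9 + (-10 - 21))²*(3/22864) = (9 - 31)²*(3/22864) = (-22)²*(3/22864) = 484*(3/22864) = 363/5716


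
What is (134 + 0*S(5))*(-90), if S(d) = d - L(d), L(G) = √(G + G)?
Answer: -12060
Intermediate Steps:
L(G) = √2*√G (L(G) = √(2*G) = √2*√G)
S(d) = d - √2*√d
(134 + 0*S(5))*(-90) = (134 + 0*(5 - √2*√5))*(-90) = (134 + 0*(5 - √10))*(-90) = (134 + 0)*(-90) = 134*(-90) = -12060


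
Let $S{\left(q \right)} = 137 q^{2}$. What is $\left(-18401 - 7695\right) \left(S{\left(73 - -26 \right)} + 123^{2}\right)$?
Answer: $-35434871136$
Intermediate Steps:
$\left(-18401 - 7695\right) \left(S{\left(73 - -26 \right)} + 123^{2}\right) = \left(-18401 - 7695\right) \left(137 \left(73 - -26\right)^{2} + 123^{2}\right) = - 26096 \left(137 \left(73 + 26\right)^{2} + 15129\right) = - 26096 \left(137 \cdot 99^{2} + 15129\right) = - 26096 \left(137 \cdot 9801 + 15129\right) = - 26096 \left(1342737 + 15129\right) = \left(-26096\right) 1357866 = -35434871136$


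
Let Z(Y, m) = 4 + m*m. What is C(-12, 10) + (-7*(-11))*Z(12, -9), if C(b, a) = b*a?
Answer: 6425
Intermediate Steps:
C(b, a) = a*b
Z(Y, m) = 4 + m**2
C(-12, 10) + (-7*(-11))*Z(12, -9) = 10*(-12) + (-7*(-11))*(4 + (-9)**2) = -120 + 77*(4 + 81) = -120 + 77*85 = -120 + 6545 = 6425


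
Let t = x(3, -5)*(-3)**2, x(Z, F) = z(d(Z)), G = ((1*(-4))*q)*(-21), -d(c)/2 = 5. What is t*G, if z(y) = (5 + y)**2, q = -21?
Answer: -396900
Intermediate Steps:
d(c) = -10 (d(c) = -2*5 = -10)
G = -1764 (G = ((1*(-4))*(-21))*(-21) = -4*(-21)*(-21) = 84*(-21) = -1764)
x(Z, F) = 25 (x(Z, F) = (5 - 10)**2 = (-5)**2 = 25)
t = 225 (t = 25*(-3)**2 = 25*9 = 225)
t*G = 225*(-1764) = -396900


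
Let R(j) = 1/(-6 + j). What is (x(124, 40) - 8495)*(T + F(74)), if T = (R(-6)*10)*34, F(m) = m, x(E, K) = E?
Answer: -1146827/3 ≈ -3.8228e+5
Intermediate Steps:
T = -85/3 (T = (10/(-6 - 6))*34 = (10/(-12))*34 = -1/12*10*34 = -⅚*34 = -85/3 ≈ -28.333)
(x(124, 40) - 8495)*(T + F(74)) = (124 - 8495)*(-85/3 + 74) = -8371*137/3 = -1146827/3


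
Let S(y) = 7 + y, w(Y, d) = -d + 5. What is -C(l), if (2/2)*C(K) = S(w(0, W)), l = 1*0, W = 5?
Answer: -7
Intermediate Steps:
l = 0
w(Y, d) = 5 - d
C(K) = 7 (C(K) = 7 + (5 - 1*5) = 7 + (5 - 5) = 7 + 0 = 7)
-C(l) = -1*7 = -7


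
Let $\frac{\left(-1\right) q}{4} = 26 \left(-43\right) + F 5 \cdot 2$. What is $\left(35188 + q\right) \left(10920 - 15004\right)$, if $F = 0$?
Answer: $-161971440$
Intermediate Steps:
$q = 4472$ ($q = - 4 \left(26 \left(-43\right) + 0 \cdot 5 \cdot 2\right) = - 4 \left(-1118 + 0 \cdot 2\right) = - 4 \left(-1118 + 0\right) = \left(-4\right) \left(-1118\right) = 4472$)
$\left(35188 + q\right) \left(10920 - 15004\right) = \left(35188 + 4472\right) \left(10920 - 15004\right) = 39660 \left(-4084\right) = -161971440$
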